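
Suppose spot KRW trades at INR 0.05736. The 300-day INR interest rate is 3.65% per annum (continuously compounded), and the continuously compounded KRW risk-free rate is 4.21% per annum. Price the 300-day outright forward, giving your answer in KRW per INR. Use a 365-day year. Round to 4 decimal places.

17.5142

T = 300/365 years.
INR accumulates by e^(0.0365×300/365) = 1.03045453.
KRW accumulates by e^(0.0421×300/365) = 1.03520838.
Forward (INR per KRW) = 0.05736 × 1.03045453 / 1.03520838 = 0.057096593.
Invert for KRW per INR: 1 / 0.057096593 = 17.5142.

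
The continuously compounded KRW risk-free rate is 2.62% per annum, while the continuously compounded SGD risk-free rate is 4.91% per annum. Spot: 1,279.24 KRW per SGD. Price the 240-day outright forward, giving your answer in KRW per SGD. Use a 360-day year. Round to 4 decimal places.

T = 240/360 years.
KRW accumulates by e^(0.0262×240/360) = 1.0176201009.
SGD growth factor: e^(0.0491×240/360) = 1.0332749625.
CIP: F = S · (grow KRW)/(grow SGD) = 1279.24 × 1.0176201009/1.0332749625 = 1259.858591 KRW per SGD.

1259.8586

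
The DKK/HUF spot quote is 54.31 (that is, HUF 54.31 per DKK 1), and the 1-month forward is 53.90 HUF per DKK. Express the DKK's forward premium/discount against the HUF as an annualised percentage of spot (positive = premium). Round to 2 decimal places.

-9.06%

T = 1/12 years.
Period premium: (53.90 − 54.31)/54.31 = -0.0075493.
Per annum: -0.0075493 / (1/12) = -0.090592 = -9.06%.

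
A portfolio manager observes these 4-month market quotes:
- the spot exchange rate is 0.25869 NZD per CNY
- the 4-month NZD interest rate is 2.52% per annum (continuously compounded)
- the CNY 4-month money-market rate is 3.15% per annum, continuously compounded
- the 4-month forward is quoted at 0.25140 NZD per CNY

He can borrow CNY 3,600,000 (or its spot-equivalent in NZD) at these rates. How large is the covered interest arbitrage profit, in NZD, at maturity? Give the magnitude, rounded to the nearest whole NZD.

T = 4/12 years.
Invest the CNY and cover forward: 3,600,000 × 1.01055532 × 0.25140 = NZD 914,592.99.
Convert at spot and invest in NZD: 3,600,000 × 0.25869 × 1.00843538 = NZD 939,139.73.
The quoted forward undervalues CNY, so borrow CNY, convert to NZD at spot, deposit the NZD at 2.52%, and buy CNY forward at 0.25140 to cover the loan.
Arbitrage profit = |914,592.99 − 939,139.73| = NZD 24,547.

NZD 24,547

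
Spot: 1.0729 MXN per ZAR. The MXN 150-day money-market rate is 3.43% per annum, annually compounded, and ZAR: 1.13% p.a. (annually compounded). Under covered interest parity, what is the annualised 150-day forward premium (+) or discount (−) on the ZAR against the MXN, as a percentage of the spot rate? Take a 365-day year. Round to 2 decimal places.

T = 150/365 years.
No-arbitrage forward: 1.0729 × 1.013956 / 1.0046285 = 1.0828614 MXN/ZAR.
(F − S)/S ÷ T = (1.0828614 − 1.0729)/1.0729/(150/365) = 0.022592 → 2.26%.

+2.26%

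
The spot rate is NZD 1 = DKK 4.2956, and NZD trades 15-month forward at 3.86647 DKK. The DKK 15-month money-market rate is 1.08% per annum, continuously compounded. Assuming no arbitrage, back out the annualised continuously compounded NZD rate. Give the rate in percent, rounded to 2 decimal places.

T = 15/12 years.
F/S = 3.86647/4.2956 = 0.9001001 = (growth of DKK) / (growth of NZD).
The DKK side grows by e^(0.0108×15/12) = 1.0135915.
So the NZD growth factor = 1.1260875.
Take logs: ln 1.1260875 / (15/12) = 0.094999, so 9.50%.

9.50%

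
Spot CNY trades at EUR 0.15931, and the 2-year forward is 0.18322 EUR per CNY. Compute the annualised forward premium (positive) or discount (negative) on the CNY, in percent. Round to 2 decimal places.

T = 2 years.
Period premium: (0.18322 − 0.15931)/0.15931 = 0.1500847.
×(1/T) gives 7.50% p.a.

+7.50%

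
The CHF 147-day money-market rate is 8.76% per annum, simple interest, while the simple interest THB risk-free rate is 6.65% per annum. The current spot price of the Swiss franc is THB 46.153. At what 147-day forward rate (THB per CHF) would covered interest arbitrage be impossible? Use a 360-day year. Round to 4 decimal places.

45.7691

T = 147/360 years.
THB growth factor: 1 + 0.0665×147/360 = 1.02715417.
CHF accumulates by 1 + 0.0876×147/360 = 1.035770.
So F = 46.153 × 1.02715417 / 1.035770 = 45.769086 (THB/CHF).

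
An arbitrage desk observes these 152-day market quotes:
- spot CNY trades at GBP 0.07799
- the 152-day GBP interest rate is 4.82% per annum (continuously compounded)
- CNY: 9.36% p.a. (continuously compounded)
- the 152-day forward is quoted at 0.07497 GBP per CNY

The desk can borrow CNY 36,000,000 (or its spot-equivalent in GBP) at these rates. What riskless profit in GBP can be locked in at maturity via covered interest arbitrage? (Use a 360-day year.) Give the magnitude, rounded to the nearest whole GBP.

GBP 57,647

T = 152/360 years.
Route A — deposit CNY, sell forward: 36,000,000 × 1.040311305 × 0.07497 = GBP 2,807,716.99.
Route B — convert at spot, deposit GBP: 36,000,000 × 0.07799 × 1.020559607 = GBP 2,865,363.97.
The quoted forward undervalues CNY, so borrow CNY, convert to GBP at spot, deposit the GBP at 4.82%, and buy CNY forward at 0.07497 to cover the loan.
Profit = 2,865,363.97 − 2,807,716.99 = GBP 57,647.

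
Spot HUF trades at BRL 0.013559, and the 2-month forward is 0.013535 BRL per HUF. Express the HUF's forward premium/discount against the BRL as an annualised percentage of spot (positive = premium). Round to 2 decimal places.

-1.06%

T = 2/12 years.
HUF trades forward at -0.17700% vs spot over the period.
Per annum: -0.0017700 / (2/12) = -0.010620 = -1.06%.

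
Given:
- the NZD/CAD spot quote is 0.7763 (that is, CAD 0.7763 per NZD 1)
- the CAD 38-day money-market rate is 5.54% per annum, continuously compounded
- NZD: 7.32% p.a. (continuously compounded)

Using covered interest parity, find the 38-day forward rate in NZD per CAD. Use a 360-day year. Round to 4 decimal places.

1.2906

T = 38/360 years.
Growth of 1 CAD over T: e^(0.0554×38/360) = 1.0058649.
NZD accumulates by e^(0.0732×38/360) = 1.0077566.
Forward (CAD per NZD) = 0.7763 × 1.0058649 / 1.0077566 = 0.7748428.
Invert for NZD per CAD: 1 / 0.7748428 = 1.2906.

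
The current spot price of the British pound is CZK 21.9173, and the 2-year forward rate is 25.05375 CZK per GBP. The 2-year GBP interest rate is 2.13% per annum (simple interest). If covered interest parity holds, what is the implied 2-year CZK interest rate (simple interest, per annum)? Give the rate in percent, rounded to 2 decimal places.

T = 2 years.
CIP gives F = S · g_CZK/g_GBP, so g_CZK/g_GBP = 25.05375/21.9173 = 1.1431038.
The GBP side grows by 1 + 0.0213×2 = 1.042600.
So the CZK growth factor = 1.191800.
r = (1.191800 − 1)/2 = 0.095900 → 9.59%.

9.59%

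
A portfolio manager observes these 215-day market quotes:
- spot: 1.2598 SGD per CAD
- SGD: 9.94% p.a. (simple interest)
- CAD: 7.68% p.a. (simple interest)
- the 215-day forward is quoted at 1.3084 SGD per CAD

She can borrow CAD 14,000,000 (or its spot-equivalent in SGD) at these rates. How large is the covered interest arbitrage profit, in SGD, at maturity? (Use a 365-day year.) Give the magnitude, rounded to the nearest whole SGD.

SGD 476,388

T = 215/365 years.
Keep in CAD, deliver into the forward: 14,000,000·1.0452383562·1.3084 = SGD 19,146,258.11.
Swap to SGD now, deposit: 14,000,000·1.2598·1.0585506849 = SGD 18,669,870.14.
The quoted forward overvalues CAD, so borrow SGD, buy CAD at spot, deposit the CAD at 7.68%, and sell the proceeds forward at 1.3084.
Arbitrage profit = |19,146,258.11 − 18,669,870.14| = SGD 476,388.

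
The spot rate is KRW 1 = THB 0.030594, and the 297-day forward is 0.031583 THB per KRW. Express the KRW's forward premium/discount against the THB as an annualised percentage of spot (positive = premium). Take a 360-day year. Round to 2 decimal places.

+3.92%

T = 297/360 years.
Period premium: (0.031583 − 0.030594)/0.030594 = 0.0323266.
Per annum: 0.0323266 / (297/360) = 0.039184 = 3.92%.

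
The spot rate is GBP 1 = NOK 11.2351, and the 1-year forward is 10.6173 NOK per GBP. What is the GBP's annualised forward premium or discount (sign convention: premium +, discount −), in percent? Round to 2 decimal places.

T = 1 year.
Period premium: (10.6173 − 11.2351)/11.2351 = -0.0549884.
Annualise by dividing by T: -0.0549884 / 1 = -0.054988 → -5.50%.

-5.50%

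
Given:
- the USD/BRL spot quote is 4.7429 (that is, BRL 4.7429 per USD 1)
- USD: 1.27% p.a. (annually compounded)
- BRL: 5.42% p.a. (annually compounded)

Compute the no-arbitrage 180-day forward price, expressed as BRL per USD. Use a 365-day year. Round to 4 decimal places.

4.8378

T = 180/365 years.
BRL accumulates by (1 + 0.0542)^(180/365) = 1.0263713.
USD accumulates by (1 + 0.0127)^(180/365) = 1.006243.
Forward (BRL per USD) = 4.7429 × 1.0263713 / 1.006243 = 4.837774.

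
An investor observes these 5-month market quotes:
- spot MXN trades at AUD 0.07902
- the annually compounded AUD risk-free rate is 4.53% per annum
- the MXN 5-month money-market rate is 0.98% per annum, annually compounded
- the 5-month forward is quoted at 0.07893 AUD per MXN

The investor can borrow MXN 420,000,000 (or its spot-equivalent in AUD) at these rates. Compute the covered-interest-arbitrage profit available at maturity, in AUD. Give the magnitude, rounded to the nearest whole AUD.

AUD 521,167

T = 5/12 years.
Invest the MXN and cover forward: 420,000,000 × 1.0040717218 × 0.07893 = AUD 33,285,580.02.
Convert at spot and invest in AUD: 420,000,000 × 0.07902 × 1.0186314075 = AUD 33,806,746.60.
The quoted forward undervalues MXN, so borrow MXN, convert to AUD at spot, deposit the AUD at 4.53%, and buy MXN forward at 0.07893 to cover the loan.
Arbitrage profit = |33,285,580.02 − 33,806,746.60| = AUD 521,167.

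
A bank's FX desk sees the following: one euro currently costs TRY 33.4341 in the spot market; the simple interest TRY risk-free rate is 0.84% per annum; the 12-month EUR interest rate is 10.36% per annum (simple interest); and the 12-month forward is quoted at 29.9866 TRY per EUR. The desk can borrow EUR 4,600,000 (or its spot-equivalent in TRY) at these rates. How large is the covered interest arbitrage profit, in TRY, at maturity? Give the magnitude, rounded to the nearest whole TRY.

T = 1 year.
Keep in EUR, deliver into the forward: 4,600,000·1.103600·29.9866 = TRY 152,228,774.10.
Swap to TRY now, deposit: 4,600,000·33.4341·1.008400 = TRY 155,088,753.62.
The quoted forward undervalues EUR, so borrow EUR, convert to TRY at spot, deposit the TRY at 0.84%, and buy EUR forward at 29.9866 to cover the loan.
Arbitrage profit = |152,228,774.10 − 155,088,753.62| = TRY 2,859,980.

TRY 2,859,980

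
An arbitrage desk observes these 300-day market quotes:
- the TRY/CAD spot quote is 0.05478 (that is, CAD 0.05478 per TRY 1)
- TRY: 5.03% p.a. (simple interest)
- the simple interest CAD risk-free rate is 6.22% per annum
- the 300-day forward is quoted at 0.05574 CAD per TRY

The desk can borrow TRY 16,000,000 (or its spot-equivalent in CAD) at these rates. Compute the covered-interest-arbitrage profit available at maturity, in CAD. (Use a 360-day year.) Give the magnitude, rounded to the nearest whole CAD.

T = 300/360 years.
Invest the TRY and cover forward: 16,000,000 × 1.04191667 × 0.05574 = CAD 929,222.96.
Convert at spot and invest in CAD: 16,000,000 × 0.05478 × 1.05183333 = CAD 921,910.88.
The quoted forward overvalues TRY, so borrow CAD, buy TRY at spot, deposit the TRY at 5.03%, and sell the proceeds forward at 0.05574.
Profit = 929,222.96 − 921,910.88 = CAD 7,312.

CAD 7,312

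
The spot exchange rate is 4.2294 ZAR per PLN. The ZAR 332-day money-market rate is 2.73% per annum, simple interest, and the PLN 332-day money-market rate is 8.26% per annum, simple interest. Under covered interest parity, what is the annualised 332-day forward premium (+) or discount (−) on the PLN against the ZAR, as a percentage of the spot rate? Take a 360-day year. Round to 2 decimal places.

T = 332/360 years.
No-arbitrage forward: 4.2294 × 1.0251767 / 1.0761756 = 4.0289729 ZAR/PLN.
(F − S)/S ÷ T = (4.0289729 − 4.2294)/4.2294/(332/360) = -0.051386 → -5.14%.

-5.14%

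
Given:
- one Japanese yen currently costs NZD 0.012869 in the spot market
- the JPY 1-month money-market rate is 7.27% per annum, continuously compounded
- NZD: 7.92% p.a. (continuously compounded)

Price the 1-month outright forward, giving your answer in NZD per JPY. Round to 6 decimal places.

0.012876

T = 1/12 years.
NZD accumulates by e^(0.0792×1/12) = 1.0066218.
JPY growth factor: e^(0.0727×1/12) = 1.0060767.
CIP: F = S · (grow NZD)/(grow JPY) = 0.012869 × 1.0066218/1.0060767 = 0.01287597 NZD per JPY.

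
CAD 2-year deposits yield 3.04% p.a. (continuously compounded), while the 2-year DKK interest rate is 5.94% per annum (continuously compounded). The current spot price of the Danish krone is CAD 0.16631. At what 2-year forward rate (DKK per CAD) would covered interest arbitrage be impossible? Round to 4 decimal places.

6.3719

T = 2 years.
CAD growth factor: e^(0.0304×2) = 1.0626864.
Growth of 1 DKK over T: e^(0.0594×2) = 1.1261447.
CIP: F = S · (grow CAD)/(grow DKK) = 0.16631 × 1.0626864/1.1261447 = 0.1569384 CAD per DKK.
Quoted the other way: 1/0.1569384 = 6.3719 DKK per CAD.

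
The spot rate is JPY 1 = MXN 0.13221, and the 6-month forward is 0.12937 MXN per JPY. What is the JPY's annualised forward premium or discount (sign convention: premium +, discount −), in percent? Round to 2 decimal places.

-4.30%

T = 6/12 years.
Period premium: (0.12937 − 0.13221)/0.13221 = -0.0214810.
Per annum: -0.0214810 / (6/12) = -0.042962 = -4.30%.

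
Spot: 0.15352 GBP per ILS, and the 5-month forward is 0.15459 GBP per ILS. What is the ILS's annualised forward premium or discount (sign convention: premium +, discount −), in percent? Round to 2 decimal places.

+1.67%

T = 5/12 years.
(F − S)/S = (0.15459 − 0.15352)/0.15352 = 0.0069698.
Per annum: 0.0069698 / (5/12) = 0.016728 = 1.67%.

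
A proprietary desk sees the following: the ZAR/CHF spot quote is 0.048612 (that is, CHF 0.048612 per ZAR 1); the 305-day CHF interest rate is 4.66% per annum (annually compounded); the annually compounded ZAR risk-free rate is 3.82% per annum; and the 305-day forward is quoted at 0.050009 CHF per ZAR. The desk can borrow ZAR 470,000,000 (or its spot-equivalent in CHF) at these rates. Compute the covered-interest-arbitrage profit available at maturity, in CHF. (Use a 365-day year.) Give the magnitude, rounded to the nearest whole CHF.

CHF 518,203

T = 305/365 years.
Route A — deposit ZAR, sell forward: 470,000,000 × 1.0318217821 × 0.050009 = CHF 24,252,176.49.
Route B — convert at spot, deposit CHF: 470,000,000 × 0.048612 × 1.038793213 = CHF 23,733,973.37.
The quoted forward overvalues ZAR, so borrow CHF, buy ZAR at spot, deposit the ZAR at 3.82%, and sell the proceeds forward at 0.050009.
Arbitrage profit = |24,252,176.49 − 23,733,973.37| = CHF 518,203.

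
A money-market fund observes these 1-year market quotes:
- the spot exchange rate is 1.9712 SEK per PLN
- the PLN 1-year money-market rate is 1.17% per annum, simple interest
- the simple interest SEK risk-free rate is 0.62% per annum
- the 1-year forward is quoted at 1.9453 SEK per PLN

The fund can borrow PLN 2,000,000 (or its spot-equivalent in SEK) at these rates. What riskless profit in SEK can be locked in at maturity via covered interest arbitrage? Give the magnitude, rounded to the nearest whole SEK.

T = 1 year.
Keep in PLN, deliver into the forward: 2,000,000·1.011700·1.9453 = SEK 3,936,120.02.
Swap to SEK now, deposit: 2,000,000·1.9712·1.006200 = SEK 3,966,842.88.
The quoted forward undervalues PLN, so borrow PLN, convert to SEK at spot, deposit the SEK at 0.62%, and buy PLN forward at 1.9453 to cover the loan.
Profit = 3,966,842.88 − 3,936,120.02 = SEK 30,723.

SEK 30,723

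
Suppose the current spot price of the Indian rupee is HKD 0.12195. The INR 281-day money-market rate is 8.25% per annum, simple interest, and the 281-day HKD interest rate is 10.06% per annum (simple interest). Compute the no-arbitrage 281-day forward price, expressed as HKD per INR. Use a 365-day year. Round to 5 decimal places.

0.12355

T = 281/365 years.
HKD accumulates by 1 + 0.1006×281/365 = 1.0774482.
INR growth factor: 1 + 0.0825×281/365 = 1.0635137.
Forward (HKD per INR) = 0.12195 × 1.0774482 / 1.0635137 = 0.1235478.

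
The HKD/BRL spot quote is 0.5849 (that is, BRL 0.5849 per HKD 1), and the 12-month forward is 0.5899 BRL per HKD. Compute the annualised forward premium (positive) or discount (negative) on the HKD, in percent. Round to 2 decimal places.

+0.85%

T = 1 year.
HKD trades forward at +0.85485% vs spot over the period.
Annualise by dividing by T: 0.0085485 / 1 = 0.008549 → 0.85%.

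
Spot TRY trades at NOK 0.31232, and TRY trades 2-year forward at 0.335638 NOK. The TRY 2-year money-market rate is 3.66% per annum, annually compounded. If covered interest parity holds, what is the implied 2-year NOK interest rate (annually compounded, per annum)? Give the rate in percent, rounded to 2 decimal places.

T = 2 years.
By CIP, F/S equals the NOK-to-TRY growth ratio: 0.335638/0.31232 = 1.0746606.
TRY growth factor: (1 + 0.0366)^2 = 1.0745396.
That pins the NOK growth at 1.1547654.
r = 1.1547654^(1/2) − 1 = 0.074600 → 7.46%.

7.46%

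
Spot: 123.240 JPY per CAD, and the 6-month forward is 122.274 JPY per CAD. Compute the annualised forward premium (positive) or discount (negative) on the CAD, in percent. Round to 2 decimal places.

-1.57%

T = 6/12 years.
Period premium: (122.274 − 123.24)/123.24 = -0.0078384.
×(1/T) gives -1.57% p.a.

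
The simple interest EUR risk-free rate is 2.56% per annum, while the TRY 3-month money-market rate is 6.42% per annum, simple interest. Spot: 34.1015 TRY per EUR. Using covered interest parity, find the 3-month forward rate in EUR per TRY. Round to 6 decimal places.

0.029046

T = 3/12 years.
TRY accumulates by 1 + 0.0642×3/12 = 1.016050.
EUR accumulates by 1 + 0.0256×3/12 = 1.006400.
CIP: F = S · (grow TRY)/(grow EUR) = 34.1015 × 1.016050/1.006400 = 34.42849 TRY per EUR.
Quoted the other way: 1/34.42849 = 0.029046 EUR per TRY.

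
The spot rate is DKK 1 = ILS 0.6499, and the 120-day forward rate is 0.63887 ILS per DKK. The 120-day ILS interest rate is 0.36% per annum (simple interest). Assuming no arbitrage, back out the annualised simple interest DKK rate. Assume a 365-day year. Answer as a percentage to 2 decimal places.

5.62%

T = 120/365 years.
F/S = 0.63887/0.6499 = 0.9830282 = (growth of ILS) / (growth of DKK).
The ILS side grows by 1 + 0.0036×120/365 = 1.0011836.
So the DKK growth factor = 1.0184688.
r = (1.0184688 − 1)/(120/365) = 0.056176 → 5.62%.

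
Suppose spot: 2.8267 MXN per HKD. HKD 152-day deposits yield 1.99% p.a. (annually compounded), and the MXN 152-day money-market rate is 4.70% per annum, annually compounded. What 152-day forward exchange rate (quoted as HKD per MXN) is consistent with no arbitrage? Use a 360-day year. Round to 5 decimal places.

T = 152/360 years.
MXN accumulates by (1 + 0.0470)^(152/360) = 1.0195815.
HKD accumulates by (1 + 0.0199)^(152/360) = 1.0083544.
So F = 2.8267 × 1.0195815 / 1.0083544 = 2.858173 (MXN/HKD).
Quoted the other way: 1/2.858173 = 0.34987 HKD per MXN.

0.34987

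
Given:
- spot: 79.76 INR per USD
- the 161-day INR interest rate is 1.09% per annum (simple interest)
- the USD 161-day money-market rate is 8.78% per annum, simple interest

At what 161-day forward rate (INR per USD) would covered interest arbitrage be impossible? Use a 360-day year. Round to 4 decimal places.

T = 161/360 years.
INR accumulates by 1 + 0.0109×161/360 = 1.00487472.
Growth of 1 USD over T: 1 + 0.0878×161/360 = 1.03926611.
So F = 79.76 × 1.00487472 / 1.03926611 = 77.120582 (INR/USD).

77.1206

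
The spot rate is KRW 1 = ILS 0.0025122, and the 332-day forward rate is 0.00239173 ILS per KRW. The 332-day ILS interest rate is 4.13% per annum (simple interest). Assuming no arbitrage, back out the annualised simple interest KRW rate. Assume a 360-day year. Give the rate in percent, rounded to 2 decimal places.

9.80%

T = 332/360 years.
By CIP, F/S equals the ILS-to-KRW growth ratio: 0.00239173/0.0025122 = 0.9520460.
The ILS side grows by 1 + 0.0413×332/360 = 1.0380878.
So the KRW growth factor = 1.0903757.
r = (1.0903757 − 1)/(332/360) = 0.097998 → 9.80%.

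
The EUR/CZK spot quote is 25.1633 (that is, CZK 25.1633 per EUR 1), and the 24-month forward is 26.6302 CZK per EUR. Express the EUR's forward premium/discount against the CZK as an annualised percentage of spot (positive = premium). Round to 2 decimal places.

T = 2 years.
EUR trades forward at +5.82952% vs spot over the period.
×(1/T) gives 2.91% p.a.

+2.91%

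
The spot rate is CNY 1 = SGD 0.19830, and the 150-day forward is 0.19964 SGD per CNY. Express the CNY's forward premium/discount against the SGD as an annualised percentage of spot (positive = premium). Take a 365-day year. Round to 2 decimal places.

+1.64%

T = 150/365 years.
(F − S)/S = (0.19964 − 0.1983)/0.1983 = 0.0067574.
Per annum: 0.0067574 / (150/365) = 0.016443 = 1.64%.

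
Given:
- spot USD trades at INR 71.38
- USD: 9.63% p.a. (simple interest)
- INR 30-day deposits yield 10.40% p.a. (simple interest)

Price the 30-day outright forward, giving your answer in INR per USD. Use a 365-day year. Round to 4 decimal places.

T = 30/365 years.
Growth of 1 INR over T: 1 + 0.1040×30/365 = 1.00854795.
Growth of 1 USD over T: 1 + 0.0963×30/365 = 1.00791507.
So F = 71.38 × 1.00854795 / 1.00791507 = 71.424820 (INR/USD).

71.4248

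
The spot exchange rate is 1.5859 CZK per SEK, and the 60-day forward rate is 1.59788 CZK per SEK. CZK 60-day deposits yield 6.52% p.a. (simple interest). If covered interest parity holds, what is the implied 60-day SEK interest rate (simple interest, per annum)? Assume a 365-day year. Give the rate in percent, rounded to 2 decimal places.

T = 60/365 years.
By CIP, F/S equals the CZK-to-SEK growth ratio: 1.59788/1.5859 = 1.0075541.
The CZK side grows by 1 + 0.0652×60/365 = 1.0107178.
That pins the SEK growth at 1.003140.
r = (1.003140 − 1)/(60/365) = 0.019102 → 1.91%.

1.91%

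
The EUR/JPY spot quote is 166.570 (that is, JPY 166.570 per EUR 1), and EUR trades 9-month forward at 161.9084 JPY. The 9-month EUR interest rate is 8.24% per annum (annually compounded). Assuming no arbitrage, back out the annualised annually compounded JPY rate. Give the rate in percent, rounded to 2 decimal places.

4.22%

T = 9/12 years.
F/S = 161.9084/166.57 = 0.9720142 = (growth of JPY) / (growth of EUR).
The EUR side grows by (1 + 0.0824)^(9/12) = 1.0611844.
Hence g_JPY = 1.0314863.
Annualise: 1.0314863^(12/9) − 1 = 0.042201 = 4.22%.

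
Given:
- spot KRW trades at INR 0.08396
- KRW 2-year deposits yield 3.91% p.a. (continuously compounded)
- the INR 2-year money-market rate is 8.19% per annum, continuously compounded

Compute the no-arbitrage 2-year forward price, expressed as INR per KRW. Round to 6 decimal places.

T = 2 years.
Growth of 1 INR over T: e^(0.0819×2) = 1.1779787.
KRW growth factor: e^(0.0391×2) = 1.0813389.
CIP: F = S · (grow INR)/(grow KRW) = 0.08396 × 1.1779787/1.0813389 = 0.09146355 INR per KRW.

0.091464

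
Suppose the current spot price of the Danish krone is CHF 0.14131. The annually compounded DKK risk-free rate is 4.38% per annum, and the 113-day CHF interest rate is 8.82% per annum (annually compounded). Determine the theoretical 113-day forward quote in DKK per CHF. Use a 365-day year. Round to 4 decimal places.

6.9860

T = 113/365 years.
Growth of 1 CHF over T: (1 + 0.0882)^(113/365) = 1.0265134.
DKK accumulates by (1 + 0.0438)^(113/365) = 1.0133599.
So F = 0.14131 × 1.0265134 / 1.0133599 = 0.1431442 (CHF/DKK).
Quoted the other way: 1/0.1431442 = 6.9860 DKK per CHF.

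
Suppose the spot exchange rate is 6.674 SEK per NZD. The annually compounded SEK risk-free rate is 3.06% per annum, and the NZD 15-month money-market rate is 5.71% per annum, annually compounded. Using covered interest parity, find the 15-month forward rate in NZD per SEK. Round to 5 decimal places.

T = 15/12 years.
Growth of 1 SEK over T: (1 + 0.0306)^(15/12) = 1.0383952.
Growth of 1 NZD over T: (1 + 0.0571)^(15/12) = 1.0718773.
Forward (SEK per NZD) = 6.674 × 1.0383952 / 1.0718773 = 6.465525.
Quoted the other way: 1/6.465525 = 0.15467 NZD per SEK.

0.15467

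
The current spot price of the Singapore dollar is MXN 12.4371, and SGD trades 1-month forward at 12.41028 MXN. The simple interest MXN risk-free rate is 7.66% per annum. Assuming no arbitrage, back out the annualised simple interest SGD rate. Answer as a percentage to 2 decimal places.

T = 1/12 years.
CIP gives F = S · g_MXN/g_SGD, so g_MXN/g_SGD = 12.41028/12.4371 = 0.9978435.
The MXN side grows by 1 + 0.0766×1/12 = 1.0063833.
That pins the SGD growth at 1.0085583.
r = (1.0085583 − 1)/(1/12) = 0.102700 → 10.27%.

10.27%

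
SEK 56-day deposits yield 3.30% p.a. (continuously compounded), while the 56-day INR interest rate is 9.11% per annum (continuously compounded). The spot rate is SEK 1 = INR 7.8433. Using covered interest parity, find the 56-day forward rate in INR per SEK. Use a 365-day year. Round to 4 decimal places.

T = 56/365 years.
INR accumulates by e^(0.0911×56/365) = 1.0140751.
SEK accumulates by e^(0.0330×56/365) = 1.0050759.
So F = 7.8433 × 1.0140751 / 1.0050759 = 7.913527 (INR/SEK).

7.9135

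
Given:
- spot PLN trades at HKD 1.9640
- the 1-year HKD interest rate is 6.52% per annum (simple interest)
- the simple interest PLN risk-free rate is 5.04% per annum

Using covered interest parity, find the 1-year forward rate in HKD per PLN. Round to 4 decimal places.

T = 1 year.
Growth of 1 HKD over T: 1 + 0.0652×1 = 1.065200.
PLN growth factor: 1 + 0.0504×1 = 1.050400.
So F = 1.964 × 1.065200 / 1.050400 = 1.991673 (HKD/PLN).

1.9917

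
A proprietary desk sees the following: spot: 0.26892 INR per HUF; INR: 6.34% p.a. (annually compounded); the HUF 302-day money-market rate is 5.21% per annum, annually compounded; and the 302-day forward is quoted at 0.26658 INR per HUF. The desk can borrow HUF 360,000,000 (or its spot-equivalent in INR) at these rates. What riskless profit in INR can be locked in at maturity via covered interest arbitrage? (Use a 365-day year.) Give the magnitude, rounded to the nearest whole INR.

T = 302/365 years.
Keep in HUF, deliver into the forward: 360,000,000·1.0429174123·0.26658 = INR 100,087,532.56.
Swap to INR now, deposit: 360,000,000·0.26892·1.0521768447 = INR 101,862,502.95.
The quoted forward undervalues HUF, so borrow HUF, convert to INR at spot, deposit the INR at 6.34%, and buy HUF forward at 0.26658 to cover the loan.
Arbitrage profit = |100,087,532.56 − 101,862,502.95| = INR 1,774,970.

INR 1,774,970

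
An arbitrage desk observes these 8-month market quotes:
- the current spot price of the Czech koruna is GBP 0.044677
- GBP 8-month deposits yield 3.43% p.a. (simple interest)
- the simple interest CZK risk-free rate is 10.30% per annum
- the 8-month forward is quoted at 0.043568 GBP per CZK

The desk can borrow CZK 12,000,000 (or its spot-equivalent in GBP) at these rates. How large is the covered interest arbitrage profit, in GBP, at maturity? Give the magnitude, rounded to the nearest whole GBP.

GBP 10,333

T = 8/12 years.
Route A — deposit CZK, sell forward: 12,000,000 × 1.06866667 × 0.043568 = GBP 558,716.03.
Route B — convert at spot, deposit GBP: 12,000,000 × 0.044677 × 1.02286667 = GBP 548,383.37.
The quoted forward overvalues CZK, so borrow GBP, buy CZK at spot, deposit the CZK at 10.30%, and sell the proceeds forward at 0.043568.
The gap between the two covered legs is GBP 10,333.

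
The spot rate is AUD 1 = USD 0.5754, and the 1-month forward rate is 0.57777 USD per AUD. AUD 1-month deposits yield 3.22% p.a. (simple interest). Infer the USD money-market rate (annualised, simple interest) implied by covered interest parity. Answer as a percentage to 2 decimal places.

8.18%

T = 1/12 years.
F/S = 0.57777/0.5754 = 1.0041189 = (growth of USD) / (growth of AUD).
The AUD side grows by 1 + 0.0322×1/12 = 1.0026833.
That pins the USD growth at 1.0068133.
r = (1.0068133 − 1)/(1/12) = 0.081760 → 8.18%.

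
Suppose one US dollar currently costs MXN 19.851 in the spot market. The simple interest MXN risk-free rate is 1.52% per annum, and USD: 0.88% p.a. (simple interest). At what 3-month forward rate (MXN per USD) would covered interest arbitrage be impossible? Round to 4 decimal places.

T = 3/12 years.
Growth of 1 MXN over T: 1 + 0.0152×3/12 = 1.003800.
USD growth factor: 1 + 0.0088×3/12 = 1.002200.
CIP: F = S · (grow MXN)/(grow USD) = 19.851 × 1.003800/1.002200 = 19.882692 MXN per USD.

19.8827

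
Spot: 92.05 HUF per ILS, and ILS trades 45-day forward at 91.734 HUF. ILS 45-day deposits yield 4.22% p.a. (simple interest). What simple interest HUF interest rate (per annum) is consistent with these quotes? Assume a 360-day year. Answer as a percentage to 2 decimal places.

1.46%

T = 45/360 years.
CIP gives F = S · g_HUF/g_ILS, so g_HUF/g_ILS = 91.734/92.05 = 0.9965671.
The ILS side grows by 1 + 0.0422×45/360 = 1.005275.
So the HUF growth factor = 1.001824.
r = (1.001824 − 1)/(45/360) = 0.014592 → 1.46%.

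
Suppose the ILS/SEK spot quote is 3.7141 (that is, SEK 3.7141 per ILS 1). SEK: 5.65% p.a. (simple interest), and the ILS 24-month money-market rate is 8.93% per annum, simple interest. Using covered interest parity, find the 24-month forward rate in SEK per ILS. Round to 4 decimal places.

T = 2 years.
SEK growth factor: 1 + 0.0565×2 = 1.113000.
ILS accumulates by 1 + 0.0893×2 = 1.178600.
So F = 3.7141 × 1.113000 / 1.178600 = 3.507376 (SEK/ILS).

3.5074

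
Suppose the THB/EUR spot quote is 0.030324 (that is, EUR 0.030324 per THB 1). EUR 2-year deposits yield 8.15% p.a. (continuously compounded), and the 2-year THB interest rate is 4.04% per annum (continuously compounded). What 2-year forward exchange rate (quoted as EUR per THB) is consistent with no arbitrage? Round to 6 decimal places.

T = 2 years.
EUR growth factor: e^(0.0815×2) = 1.1770367.
THB growth factor: e^(0.0404×2) = 1.084154.
CIP: F = S · (grow EUR)/(grow THB) = 0.030324 × 1.1770367/1.084154 = 0.03292195 EUR per THB.

0.032922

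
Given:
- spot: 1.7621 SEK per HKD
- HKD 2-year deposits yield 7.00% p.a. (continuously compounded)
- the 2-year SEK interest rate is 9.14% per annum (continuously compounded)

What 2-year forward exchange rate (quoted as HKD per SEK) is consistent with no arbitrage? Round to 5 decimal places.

T = 2 years.
SEK accumulates by e^(0.0914×2) = 1.2005743.
HKD accumulates by e^(0.0700×2) = 1.1502738.
So F = 1.7621 × 1.2005743 / 1.1502738 = 1.839155 (SEK/HKD).
Invert for HKD per SEK: 1 / 1.839155 = 0.54373.

0.54373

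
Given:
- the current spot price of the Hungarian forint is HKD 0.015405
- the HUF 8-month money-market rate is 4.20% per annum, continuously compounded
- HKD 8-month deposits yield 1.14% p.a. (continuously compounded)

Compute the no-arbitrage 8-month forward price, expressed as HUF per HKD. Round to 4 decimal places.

66.2518

T = 8/12 years.
HKD accumulates by e^(0.0114×8/12) = 1.00762895.
HUF accumulates by e^(0.0420×8/12) = 1.02839568.
CIP: F = S · (grow HKD)/(grow HUF) = 0.015405 × 1.00762895/1.02839568 = 0.015093922 HKD per HUF.
Quoted the other way: 1/0.015093922 = 66.2518 HUF per HKD.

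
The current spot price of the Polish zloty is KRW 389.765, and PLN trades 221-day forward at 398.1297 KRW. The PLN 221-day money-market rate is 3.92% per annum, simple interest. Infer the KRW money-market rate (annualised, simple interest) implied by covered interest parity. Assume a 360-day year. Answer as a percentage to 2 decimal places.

T = 221/360 years.
CIP gives F = S · g_KRW/g_PLN, so g_KRW/g_PLN = 398.1297/389.765 = 1.0214609.
The PLN side grows by 1 + 0.0392×221/360 = 1.0240644.
Hence g_KRW = 1.0460417.
(1.0460417 − 1)/T = 0.075000, i.e. 7.50%.

7.50%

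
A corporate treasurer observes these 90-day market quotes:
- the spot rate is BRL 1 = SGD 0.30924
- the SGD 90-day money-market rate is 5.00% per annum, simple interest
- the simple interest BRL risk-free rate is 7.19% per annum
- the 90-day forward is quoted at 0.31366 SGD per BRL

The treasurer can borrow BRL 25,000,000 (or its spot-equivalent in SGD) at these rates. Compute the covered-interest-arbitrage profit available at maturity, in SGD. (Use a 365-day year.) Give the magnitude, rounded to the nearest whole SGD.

T = 90/365 years.
Invest the BRL and cover forward: 25,000,000 × 1.017728767 × 0.31366 = SGD 7,980,520.13.
Convert at spot and invest in SGD: 25,000,000 × 0.30924 × 1.012328767 = SGD 7,826,313.70.
The quoted forward overvalues BRL, so borrow SGD, buy BRL at spot, deposit the BRL at 7.19%, and sell the proceeds forward at 0.31366.
The gap between the two covered legs is SGD 154,206.

SGD 154,206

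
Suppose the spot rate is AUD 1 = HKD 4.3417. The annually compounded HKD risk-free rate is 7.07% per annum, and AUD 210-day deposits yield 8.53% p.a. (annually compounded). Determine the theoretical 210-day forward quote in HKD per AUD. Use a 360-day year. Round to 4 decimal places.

4.3075

T = 210/360 years.
HKD growth factor: (1 + 0.0707)^(210/360) = 1.0406537.
AUD growth factor: (1 + 0.0853)^(210/360) = 1.048908.
So F = 4.3417 × 1.0406537 / 1.048908 = 4.307533 (HKD/AUD).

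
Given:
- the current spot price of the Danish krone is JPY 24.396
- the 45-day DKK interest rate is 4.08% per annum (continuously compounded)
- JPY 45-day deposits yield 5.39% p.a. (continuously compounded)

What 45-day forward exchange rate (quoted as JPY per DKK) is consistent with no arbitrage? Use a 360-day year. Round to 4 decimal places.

24.4360

T = 45/360 years.
JPY growth factor: e^(0.0539×45/360) = 1.00676025.
DKK accumulates by e^(0.0408×45/360) = 1.00511303.
CIP: F = S · (grow JPY)/(grow DKK) = 24.396 × 1.00676025/1.00511303 = 24.435981 JPY per DKK.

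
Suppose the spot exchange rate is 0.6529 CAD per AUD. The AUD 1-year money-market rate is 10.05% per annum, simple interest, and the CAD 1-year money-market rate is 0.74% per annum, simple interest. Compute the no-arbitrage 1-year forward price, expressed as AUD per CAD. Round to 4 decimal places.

T = 1 year.
CAD accumulates by 1 + 0.0074×1 = 1.007400.
Growth of 1 AUD over T: 1 + 0.1005×1 = 1.100500.
Forward (CAD per AUD) = 0.6529 × 1.007400 / 1.100500 = 0.5976660.
Quoted the other way: 1/0.5976660 = 1.6732 AUD per CAD.

1.6732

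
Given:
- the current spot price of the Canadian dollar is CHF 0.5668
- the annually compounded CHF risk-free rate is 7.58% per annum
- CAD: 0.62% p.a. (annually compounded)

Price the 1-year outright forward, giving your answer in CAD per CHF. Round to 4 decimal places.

T = 1 year.
CHF growth factor: (1 + 0.0758)^1 = 1.075800.
CAD accumulates by (1 + 0.0062)^1 = 1.006200.
CIP: F = S · (grow CHF)/(grow CAD) = 0.5668 × 1.075800/1.006200 = 0.6060062 CHF per CAD.
Quoted the other way: 1/0.6060062 = 1.6501 CAD per CHF.

1.6501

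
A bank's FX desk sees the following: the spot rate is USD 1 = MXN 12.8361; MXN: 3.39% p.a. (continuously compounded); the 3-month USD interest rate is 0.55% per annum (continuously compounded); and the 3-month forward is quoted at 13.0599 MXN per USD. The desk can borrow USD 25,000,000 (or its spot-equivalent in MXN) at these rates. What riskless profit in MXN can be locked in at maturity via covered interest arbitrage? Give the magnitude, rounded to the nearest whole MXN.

T = 3/12 years.
Keep in USD, deliver into the forward: 25,000,000·1.00137594575·13.0599 = MXN 326,946,742.85.
Swap to MXN now, deposit: 25,000,000·12.8361·1.00851101448 = MXN 323,633,705.82.
The quoted forward overvalues USD, so borrow MXN, buy USD at spot, deposit the USD at 0.55%, and sell the proceeds forward at 13.0599.
The gap between the two covered legs is MXN 3,313,037.

MXN 3,313,037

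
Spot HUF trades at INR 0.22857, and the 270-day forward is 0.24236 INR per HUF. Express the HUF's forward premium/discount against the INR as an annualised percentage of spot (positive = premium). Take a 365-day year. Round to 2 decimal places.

+8.16%

T = 270/365 years.
HUF trades forward at +6.03316% vs spot over the period.
Per annum: 0.0603316 / (270/365) = 0.081559 = 8.16%.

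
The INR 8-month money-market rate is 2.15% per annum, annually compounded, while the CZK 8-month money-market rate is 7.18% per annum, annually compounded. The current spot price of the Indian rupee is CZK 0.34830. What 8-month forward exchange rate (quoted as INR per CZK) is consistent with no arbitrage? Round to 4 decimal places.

2.7805

T = 8/12 years.
CZK growth factor: (1 + 0.0718)^(8/12) = 1.0473114.
Growth of 1 INR over T: (1 + 0.0215)^(8/12) = 1.0142825.
CIP: F = S · (grow CZK)/(grow INR) = 0.3483 × 1.0473114/1.0142825 = 0.3596420 CZK per INR.
Quoted the other way: 1/0.3596420 = 2.7805 INR per CZK.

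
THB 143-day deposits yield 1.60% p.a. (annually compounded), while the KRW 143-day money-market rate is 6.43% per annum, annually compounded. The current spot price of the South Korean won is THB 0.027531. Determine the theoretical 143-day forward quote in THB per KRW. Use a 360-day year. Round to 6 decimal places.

0.027028

T = 143/360 years.
THB growth factor: (1 + 0.0160)^(143/360) = 1.0063252.
KRW accumulates by (1 + 0.0643)^(143/360) = 1.0250627.
So F = 0.027531 × 1.0063252 / 1.0250627 = 0.02702775 (THB/KRW).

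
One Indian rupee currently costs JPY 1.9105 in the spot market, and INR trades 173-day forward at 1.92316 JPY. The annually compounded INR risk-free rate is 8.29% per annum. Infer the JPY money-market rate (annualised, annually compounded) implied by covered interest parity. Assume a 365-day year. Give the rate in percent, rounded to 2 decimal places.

9.81%

T = 173/365 years.
F/S = 1.92316/1.9105 = 1.0066265 = (growth of JPY) / (growth of INR).
The INR side grows by (1 + 0.0829)^(173/365) = 1.0384699.
That pins the JPY growth at 1.0453513.
r = 1.0453513^(365/173) − 1 = 0.098095 → 9.81%.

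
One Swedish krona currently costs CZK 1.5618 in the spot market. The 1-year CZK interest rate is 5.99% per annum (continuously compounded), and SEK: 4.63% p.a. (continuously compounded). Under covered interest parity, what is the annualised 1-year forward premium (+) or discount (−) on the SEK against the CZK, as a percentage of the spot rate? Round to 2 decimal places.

T = 1 year.
CIP forward (CZK per SEK) = 1.5618 × 1.0617304/1.0473886 = 1.5831856.
(F − S)/S ÷ T = (1.5831856 − 1.5618)/1.5618/1 = 0.013693 → 1.37%.

+1.37%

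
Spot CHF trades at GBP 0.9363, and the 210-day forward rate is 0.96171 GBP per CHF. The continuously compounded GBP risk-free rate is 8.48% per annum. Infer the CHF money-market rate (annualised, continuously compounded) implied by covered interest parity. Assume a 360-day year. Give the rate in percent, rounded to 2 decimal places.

T = 210/360 years.
By CIP, F/S equals the GBP-to-CHF growth ratio: 0.96171/0.9363 = 1.0271387.
The GBP side grows by e^(0.0848×210/360) = 1.0507106.
That pins the CHF growth at 1.0229491.
Take logs: ln 1.0229491 / (210/360) = 0.038897, so 3.89%.

3.89%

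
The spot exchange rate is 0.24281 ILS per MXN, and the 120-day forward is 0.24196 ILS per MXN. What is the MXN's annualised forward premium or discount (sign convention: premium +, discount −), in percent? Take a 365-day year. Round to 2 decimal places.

T = 120/365 years.
Period premium: (0.24196 − 0.24281)/0.24281 = -0.0035007.
Per annum: -0.0035007 / (120/365) = -0.010648 = -1.06%.

-1.06%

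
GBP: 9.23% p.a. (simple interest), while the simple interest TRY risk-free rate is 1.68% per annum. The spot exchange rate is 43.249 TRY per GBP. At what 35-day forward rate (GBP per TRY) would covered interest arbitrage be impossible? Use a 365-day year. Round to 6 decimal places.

0.023289

T = 35/365 years.
Growth of 1 TRY over T: 1 + 0.0168×35/365 = 1.001611.
Growth of 1 GBP over T: 1 + 0.0923×35/365 = 1.0088507.
Forward (TRY per GBP) = 43.249 × 1.001611 / 1.0088507 = 42.93864.
Quoted the other way: 1/42.93864 = 0.023289 GBP per TRY.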